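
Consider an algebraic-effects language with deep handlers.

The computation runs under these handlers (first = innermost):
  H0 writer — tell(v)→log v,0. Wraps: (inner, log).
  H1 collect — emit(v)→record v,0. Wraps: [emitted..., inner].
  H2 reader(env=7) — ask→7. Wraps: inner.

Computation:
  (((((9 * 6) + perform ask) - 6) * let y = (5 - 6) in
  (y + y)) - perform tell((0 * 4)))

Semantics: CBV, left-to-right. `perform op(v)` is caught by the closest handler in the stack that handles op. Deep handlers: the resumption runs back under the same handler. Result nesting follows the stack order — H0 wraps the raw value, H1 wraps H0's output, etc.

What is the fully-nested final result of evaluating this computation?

Step-by-step:
ask @ H2 ⇒ 7
tell(0) @ H0 ⇒ log+=0
H0 returns (-110, (0))
H1 returns [(-110, (0))]
H2 returns [(-110, (0))]
= [(-110, (0))]

Answer: [(-110, (0))]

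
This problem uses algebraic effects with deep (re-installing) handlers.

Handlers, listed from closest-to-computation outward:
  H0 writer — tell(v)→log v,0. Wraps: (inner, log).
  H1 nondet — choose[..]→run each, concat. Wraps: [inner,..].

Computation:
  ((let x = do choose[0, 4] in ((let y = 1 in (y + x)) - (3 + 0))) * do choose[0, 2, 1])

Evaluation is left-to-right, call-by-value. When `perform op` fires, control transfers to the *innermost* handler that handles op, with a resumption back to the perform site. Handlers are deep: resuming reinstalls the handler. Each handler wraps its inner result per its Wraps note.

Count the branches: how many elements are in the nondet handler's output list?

Answer: 6

Evaluation trace:
choose[0, 4] @ H1
  branch[0] choose=0:
    choose[0, 2, 1] @ H1
      branch[0] choose=0:
        H0 returns (0, ())
        H1 returns [(0, ())]
      branch[1] choose=2:
        H0 returns (-4, ())
        H1 returns [(-4, ())]
      branch[2] choose=1:
        H0 returns (-2, ())
        H1 returns [(-2, ())]
  branch[1] choose=4:
    choose[0, 2, 1] @ H1
      branch[0] choose=0:
        H0 returns (0, ())
        H1 returns [(0, ())]
      branch[1] choose=2:
        H0 returns (4, ())
        H1 returns [(4, ())]
      branch[2] choose=1:
        H0 returns (2, ())
        H1 returns [(2, ())]
= [(0, ()), (-4, ()), (-2, ()), (0, ()), (4, ()), (2, ())]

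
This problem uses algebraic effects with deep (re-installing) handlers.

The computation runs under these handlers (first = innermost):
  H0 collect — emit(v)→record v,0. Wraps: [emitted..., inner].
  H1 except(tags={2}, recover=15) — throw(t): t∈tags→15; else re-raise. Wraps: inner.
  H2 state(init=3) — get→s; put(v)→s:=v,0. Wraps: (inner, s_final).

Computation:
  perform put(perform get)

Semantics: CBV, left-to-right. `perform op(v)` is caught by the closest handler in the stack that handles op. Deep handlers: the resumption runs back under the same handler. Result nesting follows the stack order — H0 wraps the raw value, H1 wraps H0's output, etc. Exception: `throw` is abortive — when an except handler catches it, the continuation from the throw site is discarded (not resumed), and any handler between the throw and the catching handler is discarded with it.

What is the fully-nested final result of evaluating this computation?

Evaluation trace:
get @ H2 ⇒ 3
put(3) @ H2 ⇒ s:=3
H0 returns [0]
H1 returns [0]
H2 returns ([0], 3)
= ([0], 3)

Answer: ([0], 3)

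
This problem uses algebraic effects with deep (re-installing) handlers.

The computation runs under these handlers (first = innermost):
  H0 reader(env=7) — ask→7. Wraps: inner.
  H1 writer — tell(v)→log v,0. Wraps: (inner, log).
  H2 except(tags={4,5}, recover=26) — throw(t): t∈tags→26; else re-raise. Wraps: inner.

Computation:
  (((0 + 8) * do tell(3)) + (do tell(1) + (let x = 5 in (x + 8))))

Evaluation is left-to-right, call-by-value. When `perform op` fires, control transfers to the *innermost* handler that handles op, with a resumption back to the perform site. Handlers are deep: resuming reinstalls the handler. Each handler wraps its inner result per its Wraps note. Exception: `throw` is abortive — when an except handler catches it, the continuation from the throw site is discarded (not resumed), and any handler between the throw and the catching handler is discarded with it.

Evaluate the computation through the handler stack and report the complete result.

Answer: (13, (3, 1))

Evaluation trace:
tell(3) @ H1 ⇒ log+=3
tell(1) @ H1 ⇒ log+=1
H0 returns 13
H1 returns (13, (3, 1))
H2 returns (13, (3, 1))
= (13, (3, 1))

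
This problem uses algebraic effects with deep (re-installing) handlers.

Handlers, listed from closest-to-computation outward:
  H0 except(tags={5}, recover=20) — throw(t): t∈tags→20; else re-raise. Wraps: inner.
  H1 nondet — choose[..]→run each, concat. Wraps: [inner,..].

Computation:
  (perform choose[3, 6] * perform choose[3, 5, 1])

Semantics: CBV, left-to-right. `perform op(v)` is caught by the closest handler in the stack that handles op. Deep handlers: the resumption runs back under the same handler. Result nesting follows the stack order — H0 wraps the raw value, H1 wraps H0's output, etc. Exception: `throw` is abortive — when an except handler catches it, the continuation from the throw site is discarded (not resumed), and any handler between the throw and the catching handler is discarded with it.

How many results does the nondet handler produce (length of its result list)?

Working:
choose[3, 6] @ H1
  branch[0] choose=3:
    choose[3, 5, 1] @ H1
      branch[0] choose=3:
        H0 returns 9
        H1 returns [9]
      branch[1] choose=5:
        H0 returns 15
        H1 returns [15]
      branch[2] choose=1:
        H0 returns 3
        H1 returns [3]
  branch[1] choose=6:
    choose[3, 5, 1] @ H1
      branch[0] choose=3:
        H0 returns 18
        H1 returns [18]
      branch[1] choose=5:
        H0 returns 30
        H1 returns [30]
      branch[2] choose=1:
        H0 returns 6
        H1 returns [6]
= [9, 15, 3, 18, 30, 6]

Answer: 6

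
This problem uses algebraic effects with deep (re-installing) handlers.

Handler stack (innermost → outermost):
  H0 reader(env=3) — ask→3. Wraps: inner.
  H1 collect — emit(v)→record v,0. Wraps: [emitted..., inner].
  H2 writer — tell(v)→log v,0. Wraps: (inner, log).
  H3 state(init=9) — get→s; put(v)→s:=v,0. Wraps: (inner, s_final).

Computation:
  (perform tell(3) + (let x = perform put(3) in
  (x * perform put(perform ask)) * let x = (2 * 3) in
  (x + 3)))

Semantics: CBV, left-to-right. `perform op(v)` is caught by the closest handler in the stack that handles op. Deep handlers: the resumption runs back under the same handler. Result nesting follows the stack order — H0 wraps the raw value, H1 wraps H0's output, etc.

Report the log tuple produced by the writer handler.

Step-by-step:
tell(3) @ H2 ⇒ log+=3
put(3) @ H3 ⇒ s:=3
ask @ H0 ⇒ 3
put(3) @ H3 ⇒ s:=3
H0 returns 0
H1 returns [0]
H2 returns ([0], (3))
H3 returns (([0], (3)), 3)
= (([0], (3)), 3)

Answer: (3)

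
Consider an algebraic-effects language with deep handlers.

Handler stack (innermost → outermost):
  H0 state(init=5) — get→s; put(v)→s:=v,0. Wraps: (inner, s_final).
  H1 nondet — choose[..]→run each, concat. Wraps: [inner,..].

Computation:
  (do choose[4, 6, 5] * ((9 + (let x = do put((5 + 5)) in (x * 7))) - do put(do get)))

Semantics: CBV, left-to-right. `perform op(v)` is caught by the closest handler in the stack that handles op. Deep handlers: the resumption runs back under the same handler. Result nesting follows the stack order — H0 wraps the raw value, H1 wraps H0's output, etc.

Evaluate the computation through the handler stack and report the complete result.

Working:
choose[4, 6, 5] @ H1
  branch[0] choose=4:
    put(10) @ H0 ⇒ s:=10
    get @ H0 ⇒ 10
    put(10) @ H0 ⇒ s:=10
    H0 returns (36, 10)
    H1 returns [(36, 10)]
  branch[1] choose=6:
    put(10) @ H0 ⇒ s:=10
    get @ H0 ⇒ 10
    put(10) @ H0 ⇒ s:=10
    H0 returns (54, 10)
    H1 returns [(54, 10)]
  branch[2] choose=5:
    put(10) @ H0 ⇒ s:=10
    get @ H0 ⇒ 10
    put(10) @ H0 ⇒ s:=10
    H0 returns (45, 10)
    H1 returns [(45, 10)]
= [(36, 10), (54, 10), (45, 10)]

Answer: [(36, 10), (54, 10), (45, 10)]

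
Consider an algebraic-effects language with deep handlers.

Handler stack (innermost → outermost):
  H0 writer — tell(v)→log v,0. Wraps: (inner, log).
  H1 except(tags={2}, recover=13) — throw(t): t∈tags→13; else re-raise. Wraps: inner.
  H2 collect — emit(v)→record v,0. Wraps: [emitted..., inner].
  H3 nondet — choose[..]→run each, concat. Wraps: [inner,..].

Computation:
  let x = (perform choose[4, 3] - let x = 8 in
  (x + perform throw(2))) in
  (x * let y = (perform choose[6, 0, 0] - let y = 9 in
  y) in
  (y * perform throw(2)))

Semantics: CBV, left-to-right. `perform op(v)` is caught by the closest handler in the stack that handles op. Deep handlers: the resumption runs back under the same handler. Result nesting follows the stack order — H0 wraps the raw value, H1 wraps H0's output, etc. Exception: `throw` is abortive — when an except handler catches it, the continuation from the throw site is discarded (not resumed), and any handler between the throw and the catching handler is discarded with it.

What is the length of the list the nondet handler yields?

Answer: 2

Working:
choose[4, 3] @ H3
  branch[0] choose=4:
    throw(2) @ H1 caught ⇒ 13
    H2 returns [13]
    H3 returns [[13]]
  branch[1] choose=3:
    throw(2) @ H1 caught ⇒ 13
    H2 returns [13]
    H3 returns [[13]]
= [[13], [13]]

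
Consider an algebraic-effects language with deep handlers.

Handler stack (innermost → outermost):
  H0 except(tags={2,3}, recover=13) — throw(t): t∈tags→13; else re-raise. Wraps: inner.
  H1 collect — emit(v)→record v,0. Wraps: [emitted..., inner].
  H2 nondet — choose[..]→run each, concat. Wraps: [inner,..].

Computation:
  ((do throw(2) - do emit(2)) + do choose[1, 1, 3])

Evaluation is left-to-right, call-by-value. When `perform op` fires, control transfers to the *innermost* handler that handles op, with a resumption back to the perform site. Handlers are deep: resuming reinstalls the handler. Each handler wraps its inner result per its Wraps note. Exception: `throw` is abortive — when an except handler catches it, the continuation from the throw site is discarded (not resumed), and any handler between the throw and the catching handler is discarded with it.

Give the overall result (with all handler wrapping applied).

Step-by-step:
throw(2) @ H0 caught ⇒ 13
H1 returns [13]
H2 returns [[13]]
= [[13]]

Answer: [[13]]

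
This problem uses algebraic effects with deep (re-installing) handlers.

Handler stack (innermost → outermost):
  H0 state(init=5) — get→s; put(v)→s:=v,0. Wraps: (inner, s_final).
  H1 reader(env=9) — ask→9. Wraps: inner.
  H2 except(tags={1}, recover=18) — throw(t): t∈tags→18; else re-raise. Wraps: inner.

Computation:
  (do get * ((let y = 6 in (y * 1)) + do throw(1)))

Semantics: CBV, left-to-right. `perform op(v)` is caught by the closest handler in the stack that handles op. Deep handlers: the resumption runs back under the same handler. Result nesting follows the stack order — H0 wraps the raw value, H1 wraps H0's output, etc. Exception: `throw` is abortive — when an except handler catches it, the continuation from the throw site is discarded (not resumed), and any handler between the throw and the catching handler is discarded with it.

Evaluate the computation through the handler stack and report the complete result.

Answer: 18

Step-by-step:
get @ H0 ⇒ 5
throw(1) @ H2 caught ⇒ 18
= 18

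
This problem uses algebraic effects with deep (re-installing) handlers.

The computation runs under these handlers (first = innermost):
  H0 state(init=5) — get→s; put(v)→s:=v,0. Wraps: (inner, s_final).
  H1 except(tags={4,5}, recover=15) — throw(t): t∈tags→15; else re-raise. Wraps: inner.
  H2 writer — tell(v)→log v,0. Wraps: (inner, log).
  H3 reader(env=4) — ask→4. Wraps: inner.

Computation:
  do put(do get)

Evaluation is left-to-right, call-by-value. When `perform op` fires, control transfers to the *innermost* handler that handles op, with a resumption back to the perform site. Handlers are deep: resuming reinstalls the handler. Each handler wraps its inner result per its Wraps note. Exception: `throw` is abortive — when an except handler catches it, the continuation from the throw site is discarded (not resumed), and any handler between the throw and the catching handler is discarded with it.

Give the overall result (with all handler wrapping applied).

Working:
get @ H0 ⇒ 5
put(5) @ H0 ⇒ s:=5
H0 returns (0, 5)
H1 returns (0, 5)
H2 returns ((0, 5), ())
H3 returns ((0, 5), ())
= ((0, 5), ())

Answer: ((0, 5), ())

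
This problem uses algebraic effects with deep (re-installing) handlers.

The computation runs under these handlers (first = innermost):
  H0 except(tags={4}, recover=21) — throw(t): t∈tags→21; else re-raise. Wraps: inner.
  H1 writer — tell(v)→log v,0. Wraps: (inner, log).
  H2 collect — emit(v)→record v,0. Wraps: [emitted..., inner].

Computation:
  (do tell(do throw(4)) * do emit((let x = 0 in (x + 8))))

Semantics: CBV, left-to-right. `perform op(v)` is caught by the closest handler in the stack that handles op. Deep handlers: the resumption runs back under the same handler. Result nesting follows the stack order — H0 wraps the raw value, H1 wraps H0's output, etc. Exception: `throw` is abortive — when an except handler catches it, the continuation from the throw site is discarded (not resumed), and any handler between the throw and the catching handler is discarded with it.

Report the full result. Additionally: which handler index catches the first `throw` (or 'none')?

Answer: [(21, ())] ; first throw caught by: H0

Working:
throw(4) @ H0 caught ⇒ 21
H1 returns (21, ())
H2 returns [(21, ())]
= [(21, ())]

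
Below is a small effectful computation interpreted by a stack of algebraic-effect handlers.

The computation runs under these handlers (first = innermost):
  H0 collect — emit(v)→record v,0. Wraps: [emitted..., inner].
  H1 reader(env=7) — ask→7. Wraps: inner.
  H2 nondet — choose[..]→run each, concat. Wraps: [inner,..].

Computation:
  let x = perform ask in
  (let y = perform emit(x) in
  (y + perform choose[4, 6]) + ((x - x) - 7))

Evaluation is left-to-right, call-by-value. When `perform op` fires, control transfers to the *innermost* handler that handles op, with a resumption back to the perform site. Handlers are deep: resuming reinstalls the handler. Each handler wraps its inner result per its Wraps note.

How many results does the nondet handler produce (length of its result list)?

Answer: 2

Step-by-step:
ask @ H1 ⇒ 7
emit(7) @ H0 ⇒ out+=7
choose[4, 6] @ H2
  branch[0] choose=4:
    H0 returns [7, -3]
    H1 returns [7, -3]
    H2 returns [[7, -3]]
  branch[1] choose=6:
    H0 returns [7, -1]
    H1 returns [7, -1]
    H2 returns [[7, -1]]
= [[7, -3], [7, -1]]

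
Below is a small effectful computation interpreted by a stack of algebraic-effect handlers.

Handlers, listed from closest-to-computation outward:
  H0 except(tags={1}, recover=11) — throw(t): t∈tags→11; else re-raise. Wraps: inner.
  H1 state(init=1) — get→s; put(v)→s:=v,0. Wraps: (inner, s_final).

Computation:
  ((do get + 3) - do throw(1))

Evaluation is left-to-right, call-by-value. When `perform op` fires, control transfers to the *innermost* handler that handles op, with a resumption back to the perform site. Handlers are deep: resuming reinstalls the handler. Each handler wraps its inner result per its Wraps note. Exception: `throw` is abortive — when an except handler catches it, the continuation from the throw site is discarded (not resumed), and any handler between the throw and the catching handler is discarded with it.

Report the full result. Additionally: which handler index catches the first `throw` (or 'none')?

Answer: (11, 1) ; first throw caught by: H0

Evaluation trace:
get @ H1 ⇒ 1
throw(1) @ H0 caught ⇒ 11
H1 returns (11, 1)
= (11, 1)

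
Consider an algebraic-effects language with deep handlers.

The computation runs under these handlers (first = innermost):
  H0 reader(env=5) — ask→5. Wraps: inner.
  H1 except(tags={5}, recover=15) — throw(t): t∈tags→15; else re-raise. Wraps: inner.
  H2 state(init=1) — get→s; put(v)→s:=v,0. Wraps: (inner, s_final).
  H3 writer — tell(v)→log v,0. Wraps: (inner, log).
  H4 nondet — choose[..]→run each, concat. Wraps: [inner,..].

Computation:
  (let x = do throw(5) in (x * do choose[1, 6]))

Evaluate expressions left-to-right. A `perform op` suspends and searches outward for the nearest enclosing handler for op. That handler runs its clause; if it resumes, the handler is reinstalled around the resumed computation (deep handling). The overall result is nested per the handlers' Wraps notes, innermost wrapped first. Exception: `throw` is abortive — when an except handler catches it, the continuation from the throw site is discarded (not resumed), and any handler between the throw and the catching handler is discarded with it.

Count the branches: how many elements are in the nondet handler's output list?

Evaluation trace:
throw(5) @ H1 caught ⇒ 15
H2 returns (15, 1)
H3 returns ((15, 1), ())
H4 returns [((15, 1), ())]
= [((15, 1), ())]

Answer: 1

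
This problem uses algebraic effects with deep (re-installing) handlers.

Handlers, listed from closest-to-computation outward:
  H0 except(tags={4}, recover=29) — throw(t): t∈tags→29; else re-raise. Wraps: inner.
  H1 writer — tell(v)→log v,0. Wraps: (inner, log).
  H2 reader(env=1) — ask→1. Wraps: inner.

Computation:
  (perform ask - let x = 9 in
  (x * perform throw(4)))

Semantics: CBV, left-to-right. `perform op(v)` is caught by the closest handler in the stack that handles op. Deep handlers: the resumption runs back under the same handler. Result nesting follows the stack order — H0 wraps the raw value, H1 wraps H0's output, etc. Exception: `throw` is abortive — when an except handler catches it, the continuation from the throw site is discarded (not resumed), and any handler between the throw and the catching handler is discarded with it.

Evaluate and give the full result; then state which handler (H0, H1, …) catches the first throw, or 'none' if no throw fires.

Answer: (29, ()) ; first throw caught by: H0

Working:
ask @ H2 ⇒ 1
throw(4) @ H0 caught ⇒ 29
H1 returns (29, ())
H2 returns (29, ())
= (29, ())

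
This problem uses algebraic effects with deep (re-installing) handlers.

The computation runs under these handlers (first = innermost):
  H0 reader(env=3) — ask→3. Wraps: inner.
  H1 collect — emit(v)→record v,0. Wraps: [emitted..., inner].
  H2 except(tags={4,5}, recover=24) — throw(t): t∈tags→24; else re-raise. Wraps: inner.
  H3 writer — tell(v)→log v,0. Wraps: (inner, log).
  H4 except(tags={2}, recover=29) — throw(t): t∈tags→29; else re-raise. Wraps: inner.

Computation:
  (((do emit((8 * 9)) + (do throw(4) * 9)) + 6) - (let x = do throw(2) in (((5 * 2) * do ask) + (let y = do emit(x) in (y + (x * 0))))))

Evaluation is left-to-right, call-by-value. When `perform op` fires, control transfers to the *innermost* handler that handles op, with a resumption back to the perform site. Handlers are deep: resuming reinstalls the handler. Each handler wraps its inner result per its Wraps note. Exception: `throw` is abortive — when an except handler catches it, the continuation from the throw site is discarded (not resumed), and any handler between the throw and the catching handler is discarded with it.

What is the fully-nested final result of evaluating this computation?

Evaluation trace:
emit(72) @ H1 ⇒ out+=72
throw(4) @ H2 caught ⇒ 24
H3 returns (24, ())
H4 returns (24, ())
= (24, ())

Answer: (24, ())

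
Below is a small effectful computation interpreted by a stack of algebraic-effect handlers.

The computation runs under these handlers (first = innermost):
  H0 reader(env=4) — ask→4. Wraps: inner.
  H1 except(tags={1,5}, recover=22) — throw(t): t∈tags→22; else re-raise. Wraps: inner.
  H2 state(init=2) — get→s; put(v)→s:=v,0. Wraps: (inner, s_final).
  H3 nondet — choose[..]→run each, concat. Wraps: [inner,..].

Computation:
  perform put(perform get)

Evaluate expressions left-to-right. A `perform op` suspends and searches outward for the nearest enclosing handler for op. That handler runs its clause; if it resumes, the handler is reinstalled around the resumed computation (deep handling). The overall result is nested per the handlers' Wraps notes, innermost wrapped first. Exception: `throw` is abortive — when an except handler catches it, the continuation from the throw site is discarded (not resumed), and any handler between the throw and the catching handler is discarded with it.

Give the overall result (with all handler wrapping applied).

Evaluation trace:
get @ H2 ⇒ 2
put(2) @ H2 ⇒ s:=2
H0 returns 0
H1 returns 0
H2 returns (0, 2)
H3 returns [(0, 2)]
= [(0, 2)]

Answer: [(0, 2)]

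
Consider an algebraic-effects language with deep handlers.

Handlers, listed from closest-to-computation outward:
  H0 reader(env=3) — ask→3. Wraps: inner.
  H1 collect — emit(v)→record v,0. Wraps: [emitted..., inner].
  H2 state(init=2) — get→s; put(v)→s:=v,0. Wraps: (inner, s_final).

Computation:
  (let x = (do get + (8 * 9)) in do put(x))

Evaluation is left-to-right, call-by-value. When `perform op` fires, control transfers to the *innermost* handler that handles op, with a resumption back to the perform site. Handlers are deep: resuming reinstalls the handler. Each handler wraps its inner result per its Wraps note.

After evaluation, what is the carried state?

Evaluation trace:
get @ H2 ⇒ 2
put(74) @ H2 ⇒ s:=74
H0 returns 0
H1 returns [0]
H2 returns ([0], 74)
= ([0], 74)

Answer: 74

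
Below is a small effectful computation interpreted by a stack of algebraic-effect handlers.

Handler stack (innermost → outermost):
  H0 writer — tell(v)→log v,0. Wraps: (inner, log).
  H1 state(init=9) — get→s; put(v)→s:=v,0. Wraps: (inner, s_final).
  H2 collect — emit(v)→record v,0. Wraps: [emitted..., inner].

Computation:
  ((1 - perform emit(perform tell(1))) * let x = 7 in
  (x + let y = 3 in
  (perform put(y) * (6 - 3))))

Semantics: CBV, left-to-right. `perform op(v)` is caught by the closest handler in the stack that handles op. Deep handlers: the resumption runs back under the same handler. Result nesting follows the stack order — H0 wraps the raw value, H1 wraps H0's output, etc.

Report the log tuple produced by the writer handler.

Working:
tell(1) @ H0 ⇒ log+=1
emit(0) @ H2 ⇒ out+=0
put(3) @ H1 ⇒ s:=3
H0 returns (7, (1))
H1 returns ((7, (1)), 3)
H2 returns [0, ((7, (1)), 3)]
= [0, ((7, (1)), 3)]

Answer: (1)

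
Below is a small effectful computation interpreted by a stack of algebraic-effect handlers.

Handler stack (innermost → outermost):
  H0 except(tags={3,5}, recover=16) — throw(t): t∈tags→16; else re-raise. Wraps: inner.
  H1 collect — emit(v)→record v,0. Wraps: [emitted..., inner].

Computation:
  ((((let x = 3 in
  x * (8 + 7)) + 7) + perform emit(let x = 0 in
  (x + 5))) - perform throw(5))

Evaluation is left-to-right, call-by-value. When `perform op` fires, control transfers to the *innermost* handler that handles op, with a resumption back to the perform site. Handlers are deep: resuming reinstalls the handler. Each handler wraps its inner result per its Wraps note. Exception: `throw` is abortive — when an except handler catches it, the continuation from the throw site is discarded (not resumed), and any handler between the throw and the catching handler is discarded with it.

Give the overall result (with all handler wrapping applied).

Step-by-step:
emit(5) @ H1 ⇒ out+=5
throw(5) @ H0 caught ⇒ 16
H1 returns [5, 16]
= [5, 16]

Answer: [5, 16]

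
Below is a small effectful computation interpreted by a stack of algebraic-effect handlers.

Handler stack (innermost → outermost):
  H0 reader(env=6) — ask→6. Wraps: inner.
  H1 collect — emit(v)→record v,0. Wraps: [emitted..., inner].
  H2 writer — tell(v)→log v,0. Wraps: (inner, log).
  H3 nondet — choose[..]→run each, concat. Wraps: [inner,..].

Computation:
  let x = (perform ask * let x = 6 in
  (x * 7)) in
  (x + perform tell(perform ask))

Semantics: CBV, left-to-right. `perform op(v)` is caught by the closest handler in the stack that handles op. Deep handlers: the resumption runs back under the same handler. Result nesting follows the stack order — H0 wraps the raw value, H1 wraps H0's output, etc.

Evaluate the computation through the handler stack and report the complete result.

Step-by-step:
ask @ H0 ⇒ 6
ask @ H0 ⇒ 6
tell(6) @ H2 ⇒ log+=6
H0 returns 252
H1 returns [252]
H2 returns ([252], (6))
H3 returns [([252], (6))]
= [([252], (6))]

Answer: [([252], (6))]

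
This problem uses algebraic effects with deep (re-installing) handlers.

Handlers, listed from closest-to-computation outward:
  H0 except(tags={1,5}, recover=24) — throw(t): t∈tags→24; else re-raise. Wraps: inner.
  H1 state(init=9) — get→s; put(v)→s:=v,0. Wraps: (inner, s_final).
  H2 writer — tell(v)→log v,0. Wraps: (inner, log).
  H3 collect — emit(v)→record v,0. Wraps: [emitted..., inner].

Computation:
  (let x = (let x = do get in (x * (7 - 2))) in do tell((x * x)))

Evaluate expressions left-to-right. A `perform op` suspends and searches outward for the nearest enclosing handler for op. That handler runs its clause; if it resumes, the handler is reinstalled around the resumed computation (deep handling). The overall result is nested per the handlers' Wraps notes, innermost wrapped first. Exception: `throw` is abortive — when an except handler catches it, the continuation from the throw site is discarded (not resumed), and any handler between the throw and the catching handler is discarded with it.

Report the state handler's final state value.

Answer: 9

Step-by-step:
get @ H1 ⇒ 9
tell(2025) @ H2 ⇒ log+=2025
H0 returns 0
H1 returns (0, 9)
H2 returns ((0, 9), (2025))
H3 returns [((0, 9), (2025))]
= [((0, 9), (2025))]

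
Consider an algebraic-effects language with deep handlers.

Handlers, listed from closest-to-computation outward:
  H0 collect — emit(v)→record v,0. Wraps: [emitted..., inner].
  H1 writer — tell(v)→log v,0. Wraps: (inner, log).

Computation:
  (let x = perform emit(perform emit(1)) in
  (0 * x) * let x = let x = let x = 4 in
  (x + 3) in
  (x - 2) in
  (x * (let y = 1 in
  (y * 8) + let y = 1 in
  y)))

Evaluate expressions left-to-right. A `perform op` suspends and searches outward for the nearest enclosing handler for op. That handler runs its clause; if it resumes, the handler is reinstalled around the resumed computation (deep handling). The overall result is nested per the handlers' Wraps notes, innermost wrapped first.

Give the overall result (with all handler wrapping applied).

Answer: ([1, 0, 0], ())

Evaluation trace:
emit(1) @ H0 ⇒ out+=1
emit(0) @ H0 ⇒ out+=0
H0 returns [1, 0, 0]
H1 returns ([1, 0, 0], ())
= ([1, 0, 0], ())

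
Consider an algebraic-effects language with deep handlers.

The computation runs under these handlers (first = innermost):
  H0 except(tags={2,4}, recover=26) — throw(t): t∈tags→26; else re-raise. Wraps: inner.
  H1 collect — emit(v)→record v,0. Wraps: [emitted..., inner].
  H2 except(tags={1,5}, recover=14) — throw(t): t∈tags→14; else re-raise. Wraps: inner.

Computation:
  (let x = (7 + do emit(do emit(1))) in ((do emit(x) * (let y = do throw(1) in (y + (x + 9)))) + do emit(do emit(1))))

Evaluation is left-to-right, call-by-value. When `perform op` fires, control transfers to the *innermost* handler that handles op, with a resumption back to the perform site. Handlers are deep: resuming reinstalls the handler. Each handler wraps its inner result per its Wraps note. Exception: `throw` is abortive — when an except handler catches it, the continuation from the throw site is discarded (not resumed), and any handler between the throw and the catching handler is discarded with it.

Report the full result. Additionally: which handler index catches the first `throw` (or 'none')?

Working:
emit(1) @ H1 ⇒ out+=1
emit(0) @ H1 ⇒ out+=0
emit(7) @ H1 ⇒ out+=7
throw(1) @ H0 re-raised
throw(1) @ H2 caught ⇒ 14
= 14

Answer: 14 ; first throw caught by: H2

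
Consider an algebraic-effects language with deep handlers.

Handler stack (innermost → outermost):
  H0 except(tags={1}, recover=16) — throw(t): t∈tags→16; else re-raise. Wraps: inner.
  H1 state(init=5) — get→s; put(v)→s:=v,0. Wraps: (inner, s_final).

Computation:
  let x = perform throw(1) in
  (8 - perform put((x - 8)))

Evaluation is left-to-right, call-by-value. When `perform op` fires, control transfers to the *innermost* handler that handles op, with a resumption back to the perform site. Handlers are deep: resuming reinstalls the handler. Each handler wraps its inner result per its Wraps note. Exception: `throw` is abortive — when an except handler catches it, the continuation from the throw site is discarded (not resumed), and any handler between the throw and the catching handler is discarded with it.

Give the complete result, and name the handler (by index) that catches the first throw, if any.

Answer: (16, 5) ; first throw caught by: H0

Step-by-step:
throw(1) @ H0 caught ⇒ 16
H1 returns (16, 5)
= (16, 5)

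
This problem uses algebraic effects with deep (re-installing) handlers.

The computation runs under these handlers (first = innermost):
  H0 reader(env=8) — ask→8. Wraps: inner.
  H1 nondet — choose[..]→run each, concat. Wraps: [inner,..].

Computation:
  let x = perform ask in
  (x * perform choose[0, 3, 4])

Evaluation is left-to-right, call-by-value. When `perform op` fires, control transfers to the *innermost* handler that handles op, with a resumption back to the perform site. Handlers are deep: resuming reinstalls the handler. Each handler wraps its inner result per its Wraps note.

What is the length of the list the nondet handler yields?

Evaluation trace:
ask @ H0 ⇒ 8
choose[0, 3, 4] @ H1
  branch[0] choose=0:
    H0 returns 0
    H1 returns [0]
  branch[1] choose=3:
    H0 returns 24
    H1 returns [24]
  branch[2] choose=4:
    H0 returns 32
    H1 returns [32]
= [0, 24, 32]

Answer: 3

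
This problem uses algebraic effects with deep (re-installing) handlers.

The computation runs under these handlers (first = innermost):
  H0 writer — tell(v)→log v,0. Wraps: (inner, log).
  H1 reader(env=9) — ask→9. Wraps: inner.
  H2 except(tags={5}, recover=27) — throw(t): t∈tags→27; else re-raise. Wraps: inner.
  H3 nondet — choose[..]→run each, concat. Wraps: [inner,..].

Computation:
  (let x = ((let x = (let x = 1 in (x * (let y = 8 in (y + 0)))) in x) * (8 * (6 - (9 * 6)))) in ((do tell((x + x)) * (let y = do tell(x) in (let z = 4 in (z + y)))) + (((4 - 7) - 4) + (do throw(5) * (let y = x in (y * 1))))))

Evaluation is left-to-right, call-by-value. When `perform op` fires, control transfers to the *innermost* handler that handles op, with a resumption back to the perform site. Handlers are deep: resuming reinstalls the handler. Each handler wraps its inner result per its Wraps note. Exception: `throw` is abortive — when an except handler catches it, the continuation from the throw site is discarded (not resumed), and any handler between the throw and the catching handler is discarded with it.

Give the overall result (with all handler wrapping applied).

Evaluation trace:
tell(-6144) @ H0 ⇒ log+=-6144
tell(-3072) @ H0 ⇒ log+=-3072
throw(5) @ H2 caught ⇒ 27
H3 returns [27]
= [27]

Answer: [27]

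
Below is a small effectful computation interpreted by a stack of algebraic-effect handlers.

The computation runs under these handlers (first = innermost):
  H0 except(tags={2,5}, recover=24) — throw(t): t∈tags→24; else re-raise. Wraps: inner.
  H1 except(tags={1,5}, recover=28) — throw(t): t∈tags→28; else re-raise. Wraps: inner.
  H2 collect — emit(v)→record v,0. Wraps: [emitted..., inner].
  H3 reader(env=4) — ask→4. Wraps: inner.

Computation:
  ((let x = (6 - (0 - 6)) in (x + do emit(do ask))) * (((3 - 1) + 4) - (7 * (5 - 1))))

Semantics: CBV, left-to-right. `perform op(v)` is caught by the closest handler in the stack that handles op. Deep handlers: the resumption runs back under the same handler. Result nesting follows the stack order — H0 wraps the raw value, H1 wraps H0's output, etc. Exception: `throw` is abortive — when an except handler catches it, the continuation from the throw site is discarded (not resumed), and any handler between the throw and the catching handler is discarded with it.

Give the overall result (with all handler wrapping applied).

Evaluation trace:
ask @ H3 ⇒ 4
emit(4) @ H2 ⇒ out+=4
H0 returns -264
H1 returns -264
H2 returns [4, -264]
H3 returns [4, -264]
= [4, -264]

Answer: [4, -264]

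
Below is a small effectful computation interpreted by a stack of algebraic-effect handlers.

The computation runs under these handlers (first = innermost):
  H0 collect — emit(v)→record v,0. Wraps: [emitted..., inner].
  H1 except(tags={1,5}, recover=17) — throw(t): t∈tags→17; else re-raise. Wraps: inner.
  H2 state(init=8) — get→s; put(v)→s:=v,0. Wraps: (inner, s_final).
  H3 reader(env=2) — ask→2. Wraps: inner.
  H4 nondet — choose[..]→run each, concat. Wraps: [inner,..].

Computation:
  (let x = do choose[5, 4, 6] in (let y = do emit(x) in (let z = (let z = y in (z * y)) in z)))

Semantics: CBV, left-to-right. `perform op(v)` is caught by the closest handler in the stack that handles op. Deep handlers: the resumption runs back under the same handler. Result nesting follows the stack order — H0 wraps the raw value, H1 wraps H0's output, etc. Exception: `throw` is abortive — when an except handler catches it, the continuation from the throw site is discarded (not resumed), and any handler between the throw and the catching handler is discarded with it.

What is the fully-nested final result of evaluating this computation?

Evaluation trace:
choose[5, 4, 6] @ H4
  branch[0] choose=5:
    emit(5) @ H0 ⇒ out+=5
    H0 returns [5, 0]
    H1 returns [5, 0]
    H2 returns ([5, 0], 8)
    H3 returns ([5, 0], 8)
    H4 returns [([5, 0], 8)]
  branch[1] choose=4:
    emit(4) @ H0 ⇒ out+=4
    H0 returns [4, 0]
    H1 returns [4, 0]
    H2 returns ([4, 0], 8)
    H3 returns ([4, 0], 8)
    H4 returns [([4, 0], 8)]
  branch[2] choose=6:
    emit(6) @ H0 ⇒ out+=6
    H0 returns [6, 0]
    H1 returns [6, 0]
    H2 returns ([6, 0], 8)
    H3 returns ([6, 0], 8)
    H4 returns [([6, 0], 8)]
= [([5, 0], 8), ([4, 0], 8), ([6, 0], 8)]

Answer: [([5, 0], 8), ([4, 0], 8), ([6, 0], 8)]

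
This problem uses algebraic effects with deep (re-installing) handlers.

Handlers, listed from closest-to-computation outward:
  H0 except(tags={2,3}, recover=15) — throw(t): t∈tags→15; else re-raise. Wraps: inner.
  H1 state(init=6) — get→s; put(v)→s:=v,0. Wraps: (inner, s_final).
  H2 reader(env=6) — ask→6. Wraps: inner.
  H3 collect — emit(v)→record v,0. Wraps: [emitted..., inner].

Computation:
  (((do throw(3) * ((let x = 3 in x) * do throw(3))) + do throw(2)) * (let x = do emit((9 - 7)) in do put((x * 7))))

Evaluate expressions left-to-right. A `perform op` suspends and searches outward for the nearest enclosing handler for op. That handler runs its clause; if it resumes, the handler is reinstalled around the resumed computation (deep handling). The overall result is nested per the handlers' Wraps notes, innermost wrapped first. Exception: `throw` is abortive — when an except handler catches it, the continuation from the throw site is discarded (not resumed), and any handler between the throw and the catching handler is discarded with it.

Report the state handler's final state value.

Step-by-step:
throw(3) @ H0 caught ⇒ 15
H1 returns (15, 6)
H2 returns (15, 6)
H3 returns [(15, 6)]
= [(15, 6)]

Answer: 6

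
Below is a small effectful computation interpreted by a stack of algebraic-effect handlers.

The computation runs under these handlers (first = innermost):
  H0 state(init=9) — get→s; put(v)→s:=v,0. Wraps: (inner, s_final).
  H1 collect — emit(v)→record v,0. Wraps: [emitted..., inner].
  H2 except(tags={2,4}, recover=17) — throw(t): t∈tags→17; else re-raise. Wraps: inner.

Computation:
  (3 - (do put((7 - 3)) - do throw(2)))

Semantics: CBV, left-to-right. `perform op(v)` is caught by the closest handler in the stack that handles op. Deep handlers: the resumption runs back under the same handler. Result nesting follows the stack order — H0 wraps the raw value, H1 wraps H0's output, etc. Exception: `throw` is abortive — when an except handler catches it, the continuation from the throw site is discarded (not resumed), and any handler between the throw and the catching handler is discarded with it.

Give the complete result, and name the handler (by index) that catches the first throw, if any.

Answer: 17 ; first throw caught by: H2

Working:
put(4) @ H0 ⇒ s:=4
throw(2) @ H2 caught ⇒ 17
= 17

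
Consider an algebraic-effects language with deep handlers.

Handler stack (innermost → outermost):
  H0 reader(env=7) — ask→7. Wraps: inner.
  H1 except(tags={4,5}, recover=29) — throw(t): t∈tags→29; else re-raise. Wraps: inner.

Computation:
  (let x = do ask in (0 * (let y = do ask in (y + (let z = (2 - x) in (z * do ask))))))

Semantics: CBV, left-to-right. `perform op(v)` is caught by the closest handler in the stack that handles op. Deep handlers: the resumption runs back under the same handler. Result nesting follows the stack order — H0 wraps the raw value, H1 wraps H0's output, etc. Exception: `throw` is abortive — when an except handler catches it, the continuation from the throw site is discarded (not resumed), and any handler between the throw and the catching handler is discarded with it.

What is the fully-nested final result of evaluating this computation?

Evaluation trace:
ask @ H0 ⇒ 7
ask @ H0 ⇒ 7
ask @ H0 ⇒ 7
H0 returns 0
H1 returns 0
= 0

Answer: 0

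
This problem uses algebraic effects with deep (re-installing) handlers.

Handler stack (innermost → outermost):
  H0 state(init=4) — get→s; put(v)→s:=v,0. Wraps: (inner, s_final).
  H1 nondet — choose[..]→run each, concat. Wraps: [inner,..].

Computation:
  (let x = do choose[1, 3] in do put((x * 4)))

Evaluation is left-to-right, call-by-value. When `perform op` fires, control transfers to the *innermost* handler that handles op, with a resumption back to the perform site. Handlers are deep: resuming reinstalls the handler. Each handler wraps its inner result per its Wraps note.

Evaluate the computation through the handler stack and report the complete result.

Step-by-step:
choose[1, 3] @ H1
  branch[0] choose=1:
    put(4) @ H0 ⇒ s:=4
    H0 returns (0, 4)
    H1 returns [(0, 4)]
  branch[1] choose=3:
    put(12) @ H0 ⇒ s:=12
    H0 returns (0, 12)
    H1 returns [(0, 12)]
= [(0, 4), (0, 12)]

Answer: [(0, 4), (0, 12)]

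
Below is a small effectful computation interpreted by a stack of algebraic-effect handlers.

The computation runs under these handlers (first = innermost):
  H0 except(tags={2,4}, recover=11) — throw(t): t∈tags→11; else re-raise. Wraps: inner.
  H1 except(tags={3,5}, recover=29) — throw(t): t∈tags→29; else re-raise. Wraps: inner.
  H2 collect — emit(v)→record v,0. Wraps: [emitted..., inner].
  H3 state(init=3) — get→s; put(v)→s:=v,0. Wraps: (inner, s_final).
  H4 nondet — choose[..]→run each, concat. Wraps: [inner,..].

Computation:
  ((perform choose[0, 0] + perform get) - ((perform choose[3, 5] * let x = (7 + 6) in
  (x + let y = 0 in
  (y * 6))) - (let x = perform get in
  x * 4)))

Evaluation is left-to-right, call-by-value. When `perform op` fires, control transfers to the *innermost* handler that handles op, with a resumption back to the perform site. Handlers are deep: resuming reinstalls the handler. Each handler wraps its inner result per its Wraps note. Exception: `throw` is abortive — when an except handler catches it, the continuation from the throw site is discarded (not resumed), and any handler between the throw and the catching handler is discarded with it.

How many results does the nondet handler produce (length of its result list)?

Step-by-step:
choose[0, 0] @ H4
  branch[0] choose=0:
    get @ H3 ⇒ 3
    choose[3, 5] @ H4
      branch[0] choose=3:
        get @ H3 ⇒ 3
        H0 returns -24
        H1 returns -24
        H2 returns [-24]
        H3 returns ([-24], 3)
        H4 returns [([-24], 3)]
      branch[1] choose=5:
        get @ H3 ⇒ 3
        H0 returns -50
        H1 returns -50
        H2 returns [-50]
        H3 returns ([-50], 3)
        H4 returns [([-50], 3)]
  branch[1] choose=0:
    get @ H3 ⇒ 3
    choose[3, 5] @ H4
      branch[0] choose=3:
        get @ H3 ⇒ 3
        H0 returns -24
        H1 returns -24
        H2 returns [-24]
        H3 returns ([-24], 3)
        H4 returns [([-24], 3)]
      branch[1] choose=5:
        get @ H3 ⇒ 3
        H0 returns -50
        H1 returns -50
        H2 returns [-50]
        H3 returns ([-50], 3)
        H4 returns [([-50], 3)]
= [([-24], 3), ([-50], 3), ([-24], 3), ([-50], 3)]

Answer: 4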